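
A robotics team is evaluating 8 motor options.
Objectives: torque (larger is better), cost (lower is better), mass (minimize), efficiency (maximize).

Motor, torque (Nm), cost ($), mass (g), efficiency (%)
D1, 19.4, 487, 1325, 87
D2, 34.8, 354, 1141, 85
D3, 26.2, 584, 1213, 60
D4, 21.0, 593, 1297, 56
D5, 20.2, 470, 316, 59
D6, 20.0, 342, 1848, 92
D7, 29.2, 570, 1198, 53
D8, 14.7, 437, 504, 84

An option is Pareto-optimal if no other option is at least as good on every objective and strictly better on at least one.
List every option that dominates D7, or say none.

D2: torque 34.8≥29.2, cost 354≤570, mass 1141≤1198, efficiency 85≥53 — dominates D7.
Others (D1, D3, D4, D5, D6, D8) are each worse than D7 on at least one objective.

D2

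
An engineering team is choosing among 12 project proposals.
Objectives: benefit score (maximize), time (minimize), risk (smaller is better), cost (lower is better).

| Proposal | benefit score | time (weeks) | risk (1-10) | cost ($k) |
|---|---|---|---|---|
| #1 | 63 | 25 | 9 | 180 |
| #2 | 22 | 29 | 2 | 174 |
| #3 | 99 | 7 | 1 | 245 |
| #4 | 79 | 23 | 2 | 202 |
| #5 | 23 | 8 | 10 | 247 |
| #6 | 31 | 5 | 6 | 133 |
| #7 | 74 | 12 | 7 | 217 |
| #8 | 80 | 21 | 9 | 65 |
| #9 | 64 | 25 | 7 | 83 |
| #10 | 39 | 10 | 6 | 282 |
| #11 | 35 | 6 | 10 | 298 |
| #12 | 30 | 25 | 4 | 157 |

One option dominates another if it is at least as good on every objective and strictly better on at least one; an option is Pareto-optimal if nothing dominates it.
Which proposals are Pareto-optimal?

#1: dominated by #8 (benefit score 80≥63, time 21≤25, risk 9≤9, cost 65≤180).
#2: not dominated.
#3: not dominated (best benefit score).
#4: not dominated.
#5: dominated by #3 (benefit score 99≥23, time 7≤8, risk 1≤10, cost 245≤247).
#6: not dominated (best time).
#7: not dominated.
#8: not dominated (best cost).
#9: not dominated.
#10: dominated by #3 (benefit score 99≥39, time 7≤10, risk 1≤6, cost 245≤282).
#11: not dominated.
#12: not dominated.

#2, #3, #4, #6, #7, #8, #9, #11, #12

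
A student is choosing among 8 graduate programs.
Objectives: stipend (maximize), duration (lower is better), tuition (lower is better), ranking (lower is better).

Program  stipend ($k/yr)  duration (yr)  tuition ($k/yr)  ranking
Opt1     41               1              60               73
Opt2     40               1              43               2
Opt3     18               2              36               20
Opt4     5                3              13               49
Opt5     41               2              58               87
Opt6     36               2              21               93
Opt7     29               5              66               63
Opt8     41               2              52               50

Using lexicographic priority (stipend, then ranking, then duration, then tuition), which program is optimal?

First maximize stipend: best is 41, kept {Opt1, Opt5, Opt8}.
Then minimize ranking: best is 50, kept {Opt8}.

Opt8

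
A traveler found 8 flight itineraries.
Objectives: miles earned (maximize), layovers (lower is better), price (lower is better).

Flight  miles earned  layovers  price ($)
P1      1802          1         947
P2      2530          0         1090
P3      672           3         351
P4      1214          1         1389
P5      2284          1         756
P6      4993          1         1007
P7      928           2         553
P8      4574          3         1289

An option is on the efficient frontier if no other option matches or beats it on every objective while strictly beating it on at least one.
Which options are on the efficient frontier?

P1: dominated by P5 (miles earned 2284≥1802, layovers 1≤1, price 756≤947).
P2: not dominated (best layovers).
P3: not dominated (best price).
P4: dominated by P1 (miles earned 1802≥1214, layovers 1≤1, price 947≤1389).
P5: not dominated.
P6: not dominated (best miles earned).
P7: not dominated.
P8: dominated by P6 (miles earned 4993≥4574, layovers 1≤3, price 1007≤1289).

P2, P3, P5, P6, P7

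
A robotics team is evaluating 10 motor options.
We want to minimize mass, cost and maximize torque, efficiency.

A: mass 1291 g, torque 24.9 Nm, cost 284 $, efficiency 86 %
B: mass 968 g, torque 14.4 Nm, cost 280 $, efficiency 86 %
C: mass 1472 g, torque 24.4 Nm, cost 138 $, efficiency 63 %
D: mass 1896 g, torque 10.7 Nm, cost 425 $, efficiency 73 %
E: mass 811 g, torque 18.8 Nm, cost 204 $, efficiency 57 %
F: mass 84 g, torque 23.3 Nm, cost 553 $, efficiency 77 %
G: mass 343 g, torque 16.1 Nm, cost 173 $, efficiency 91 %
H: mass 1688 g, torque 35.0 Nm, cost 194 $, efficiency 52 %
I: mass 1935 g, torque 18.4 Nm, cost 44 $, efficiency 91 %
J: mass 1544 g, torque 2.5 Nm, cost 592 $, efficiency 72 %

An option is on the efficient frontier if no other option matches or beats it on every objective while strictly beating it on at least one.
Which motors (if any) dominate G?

A: worse on mass (1291 vs 343).
B: worse on mass (968 vs 343).
C: worse on mass (1472 vs 343).
D: worse on mass (1896 vs 343).
E: worse on mass (811 vs 343).
F: worse on cost (553 vs 173).
H: worse on mass (1688 vs 343).
I: worse on mass (1935 vs 343).
J: worse on mass (1544 vs 343).
No option dominates G.

none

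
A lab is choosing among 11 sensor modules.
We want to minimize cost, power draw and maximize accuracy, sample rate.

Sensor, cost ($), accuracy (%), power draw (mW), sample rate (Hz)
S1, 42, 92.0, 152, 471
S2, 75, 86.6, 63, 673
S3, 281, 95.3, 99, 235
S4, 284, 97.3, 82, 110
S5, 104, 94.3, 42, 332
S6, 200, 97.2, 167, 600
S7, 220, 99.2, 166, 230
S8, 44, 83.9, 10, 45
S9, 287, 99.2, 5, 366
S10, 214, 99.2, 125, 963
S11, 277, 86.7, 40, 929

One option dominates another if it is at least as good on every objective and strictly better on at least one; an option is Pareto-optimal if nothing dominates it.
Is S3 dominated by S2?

S2 vs S3: S2 is worse on accuracy (86.6 vs 95.3), so it does not dominate S3.

No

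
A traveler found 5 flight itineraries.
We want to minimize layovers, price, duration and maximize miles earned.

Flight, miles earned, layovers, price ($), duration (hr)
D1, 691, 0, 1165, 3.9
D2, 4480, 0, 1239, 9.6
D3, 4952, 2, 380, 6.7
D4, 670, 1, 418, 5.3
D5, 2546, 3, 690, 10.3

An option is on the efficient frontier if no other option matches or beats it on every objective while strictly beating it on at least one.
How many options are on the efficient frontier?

4

D1: not dominated (best duration).
D2: not dominated.
D3: not dominated (best miles earned).
D4: not dominated.
D5: dominated by D3 (miles earned 4952≥2546, layovers 2≤3, price 380≤690, duration 6.7≤10.3).
Pareto-optimal: D1, D2, D3, D4 → 4.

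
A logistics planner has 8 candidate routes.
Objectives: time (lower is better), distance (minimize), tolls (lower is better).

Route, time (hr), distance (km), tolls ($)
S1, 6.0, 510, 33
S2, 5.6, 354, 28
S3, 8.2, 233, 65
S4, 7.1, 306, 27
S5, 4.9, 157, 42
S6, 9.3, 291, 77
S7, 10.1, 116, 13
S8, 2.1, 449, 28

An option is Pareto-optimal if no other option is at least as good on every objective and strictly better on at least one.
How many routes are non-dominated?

5

S1: dominated by S2 (time 5.6≤6.0, distance 354≤510, tolls 28≤33).
S2: not dominated.
S3: dominated by S5 (time 4.9≤8.2, distance 157≤233, tolls 42≤65).
S4: not dominated.
S5: not dominated.
S6: dominated by S3 (time 8.2≤9.3, distance 233≤291, tolls 65≤77).
S7: not dominated (best distance).
S8: not dominated (best time).
Pareto-optimal: S2, S4, S5, S7, S8 → 5.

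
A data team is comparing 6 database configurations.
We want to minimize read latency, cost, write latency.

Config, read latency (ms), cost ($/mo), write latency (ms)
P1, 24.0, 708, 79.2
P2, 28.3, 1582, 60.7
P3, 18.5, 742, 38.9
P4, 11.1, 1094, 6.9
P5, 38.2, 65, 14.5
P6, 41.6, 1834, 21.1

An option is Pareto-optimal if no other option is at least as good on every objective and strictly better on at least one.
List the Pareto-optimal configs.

P1: not dominated.
P2: dominated by P3 (read latency 18.5≤28.3, cost 742≤1582, write latency 38.9≤60.7).
P3: not dominated.
P4: not dominated (best read latency).
P5: not dominated (best cost).
P6: dominated by P4 (read latency 11.1≤41.6, cost 1094≤1834, write latency 6.9≤21.1).

P1, P3, P4, P5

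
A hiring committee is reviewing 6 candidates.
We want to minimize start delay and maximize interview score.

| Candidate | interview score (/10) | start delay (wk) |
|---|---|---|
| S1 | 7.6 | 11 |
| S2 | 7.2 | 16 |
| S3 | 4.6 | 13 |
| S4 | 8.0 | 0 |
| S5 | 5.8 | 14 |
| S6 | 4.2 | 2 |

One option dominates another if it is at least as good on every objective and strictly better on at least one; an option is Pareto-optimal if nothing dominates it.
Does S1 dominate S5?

S1 vs S5: interview score 7.6≥5.8, start delay 11≤14 — S1 is at least as good on every objective with at least one strict improvement.

Yes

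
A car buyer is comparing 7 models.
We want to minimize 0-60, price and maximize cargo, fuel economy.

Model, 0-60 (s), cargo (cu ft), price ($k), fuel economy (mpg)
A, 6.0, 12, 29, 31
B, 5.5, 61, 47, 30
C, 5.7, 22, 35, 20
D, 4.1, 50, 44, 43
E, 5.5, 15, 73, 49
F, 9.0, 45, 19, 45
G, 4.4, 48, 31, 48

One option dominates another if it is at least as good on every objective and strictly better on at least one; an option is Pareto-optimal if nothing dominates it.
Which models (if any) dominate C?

G: 0-60 4.4≤5.7, cargo 48≥22, price 31≤35, fuel economy 48≥20 — dominates C.
Others (A, B, D, E, F) are each worse than C on at least one objective.

G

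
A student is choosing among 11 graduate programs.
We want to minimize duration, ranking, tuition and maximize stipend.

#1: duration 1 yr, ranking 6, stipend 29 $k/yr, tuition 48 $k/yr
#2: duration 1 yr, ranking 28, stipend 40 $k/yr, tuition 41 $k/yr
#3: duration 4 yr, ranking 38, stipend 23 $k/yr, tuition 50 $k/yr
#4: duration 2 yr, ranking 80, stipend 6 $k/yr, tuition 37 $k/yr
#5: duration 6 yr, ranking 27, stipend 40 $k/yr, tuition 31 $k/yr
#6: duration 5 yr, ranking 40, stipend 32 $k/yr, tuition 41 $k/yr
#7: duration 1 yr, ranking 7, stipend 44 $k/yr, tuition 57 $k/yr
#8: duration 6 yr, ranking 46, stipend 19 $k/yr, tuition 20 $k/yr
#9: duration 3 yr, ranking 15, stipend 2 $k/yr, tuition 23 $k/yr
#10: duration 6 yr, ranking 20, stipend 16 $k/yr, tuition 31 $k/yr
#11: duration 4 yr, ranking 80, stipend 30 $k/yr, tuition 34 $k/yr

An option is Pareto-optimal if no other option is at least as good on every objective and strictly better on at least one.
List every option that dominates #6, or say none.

#2

#2: duration 1≤5, ranking 28≤40, stipend 40≥32, tuition 41≤41 — dominates #6.
Others (#1, #3, #4, #5, #7, #8, #9, #10, #11) are each worse than #6 on at least one objective.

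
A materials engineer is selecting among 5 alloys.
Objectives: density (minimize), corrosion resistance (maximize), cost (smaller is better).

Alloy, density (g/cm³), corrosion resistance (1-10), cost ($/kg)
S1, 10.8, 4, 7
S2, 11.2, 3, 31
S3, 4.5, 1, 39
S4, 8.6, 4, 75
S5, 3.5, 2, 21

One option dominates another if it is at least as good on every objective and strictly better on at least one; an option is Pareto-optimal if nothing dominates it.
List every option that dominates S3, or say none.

S5

S5: density 3.5≤4.5, corrosion resistance 2≥1, cost 21≤39 — dominates S3.
Others (S1, S2, S4) are each worse than S3 on at least one objective.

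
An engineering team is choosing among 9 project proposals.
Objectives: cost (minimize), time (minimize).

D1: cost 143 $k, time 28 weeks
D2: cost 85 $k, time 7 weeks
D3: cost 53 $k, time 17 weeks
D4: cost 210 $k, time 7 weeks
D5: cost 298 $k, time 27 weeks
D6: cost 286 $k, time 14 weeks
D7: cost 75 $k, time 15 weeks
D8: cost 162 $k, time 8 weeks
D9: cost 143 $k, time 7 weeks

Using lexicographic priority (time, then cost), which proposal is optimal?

D2

First minimize time: best is 7, kept {D2, D4, D9}.
Then minimize cost: best is 85, kept {D2}.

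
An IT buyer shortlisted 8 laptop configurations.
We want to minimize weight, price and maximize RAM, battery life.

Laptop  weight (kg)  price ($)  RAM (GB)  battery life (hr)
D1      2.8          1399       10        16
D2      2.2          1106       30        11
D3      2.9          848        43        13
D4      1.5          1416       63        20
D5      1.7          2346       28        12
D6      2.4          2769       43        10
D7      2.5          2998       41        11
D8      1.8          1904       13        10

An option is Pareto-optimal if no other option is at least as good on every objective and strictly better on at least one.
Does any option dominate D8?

Yes

D4 vs D8: weight 1.5≤1.8, price 1416≤1904, RAM 63≥13, battery life 20≥10 — D4 is at least as good on every objective and strictly better on at least one, so D4 dominates D8.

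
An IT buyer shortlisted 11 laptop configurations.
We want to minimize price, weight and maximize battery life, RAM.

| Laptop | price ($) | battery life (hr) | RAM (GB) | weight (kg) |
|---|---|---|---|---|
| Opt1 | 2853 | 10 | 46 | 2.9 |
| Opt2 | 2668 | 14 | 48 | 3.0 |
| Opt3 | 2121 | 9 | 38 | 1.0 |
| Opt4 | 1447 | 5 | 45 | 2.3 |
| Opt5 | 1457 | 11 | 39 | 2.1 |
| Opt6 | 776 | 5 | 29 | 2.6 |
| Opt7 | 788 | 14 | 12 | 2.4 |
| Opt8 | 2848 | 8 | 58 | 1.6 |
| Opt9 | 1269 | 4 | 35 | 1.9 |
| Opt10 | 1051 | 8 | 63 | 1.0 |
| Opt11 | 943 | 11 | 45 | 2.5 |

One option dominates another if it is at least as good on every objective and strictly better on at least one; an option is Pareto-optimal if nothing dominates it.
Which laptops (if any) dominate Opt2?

Opt1: worse on price (2853 vs 2668).
Opt3: worse on battery life (9 vs 14).
Opt4: worse on battery life (5 vs 14).
Opt5: worse on battery life (11 vs 14).
Opt6: worse on battery life (5 vs 14).
Opt7: worse on RAM (12 vs 48).
Opt8: worse on price (2848 vs 2668).
Opt9: worse on battery life (4 vs 14).
Opt10: worse on battery life (8 vs 14).
Opt11: worse on battery life (11 vs 14).
No option dominates Opt2.

none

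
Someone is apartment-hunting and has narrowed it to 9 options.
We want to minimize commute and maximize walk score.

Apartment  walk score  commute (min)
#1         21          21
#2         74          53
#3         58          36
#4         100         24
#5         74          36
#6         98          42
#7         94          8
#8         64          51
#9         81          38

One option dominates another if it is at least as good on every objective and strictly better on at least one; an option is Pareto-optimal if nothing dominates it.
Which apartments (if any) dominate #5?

#4, #7

#4: walk score 100≥74, commute 24≤36 — dominates #5.
#7: walk score 94≥74, commute 8≤36 — dominates #5.
Others (#1, #2, #3, #6, #8, #9) are each worse than #5 on at least one objective.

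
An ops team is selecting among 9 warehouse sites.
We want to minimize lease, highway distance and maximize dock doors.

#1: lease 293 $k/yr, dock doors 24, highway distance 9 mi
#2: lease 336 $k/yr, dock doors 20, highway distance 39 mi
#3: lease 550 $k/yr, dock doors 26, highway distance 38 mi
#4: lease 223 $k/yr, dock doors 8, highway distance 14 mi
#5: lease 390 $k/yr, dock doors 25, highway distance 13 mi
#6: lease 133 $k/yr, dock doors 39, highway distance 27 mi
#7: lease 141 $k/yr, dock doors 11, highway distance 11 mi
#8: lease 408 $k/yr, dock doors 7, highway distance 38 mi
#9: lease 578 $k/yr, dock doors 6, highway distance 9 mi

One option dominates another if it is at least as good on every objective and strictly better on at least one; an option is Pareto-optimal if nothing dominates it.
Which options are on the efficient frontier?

#1, #5, #6, #7

#1: not dominated.
#2: dominated by #1 (lease 293≤336, dock doors 24≥20, highway distance 9≤39).
#3: dominated by #6 (lease 133≤550, dock doors 39≥26, highway distance 27≤38).
#4: dominated by #7 (lease 141≤223, dock doors 11≥8, highway distance 11≤14).
#5: not dominated.
#6: not dominated (best lease).
#7: not dominated.
#8: dominated by #1 (lease 293≤408, dock doors 24≥7, highway distance 9≤38).
#9: dominated by #1 (lease 293≤578, dock doors 24≥6, highway distance 9≤9).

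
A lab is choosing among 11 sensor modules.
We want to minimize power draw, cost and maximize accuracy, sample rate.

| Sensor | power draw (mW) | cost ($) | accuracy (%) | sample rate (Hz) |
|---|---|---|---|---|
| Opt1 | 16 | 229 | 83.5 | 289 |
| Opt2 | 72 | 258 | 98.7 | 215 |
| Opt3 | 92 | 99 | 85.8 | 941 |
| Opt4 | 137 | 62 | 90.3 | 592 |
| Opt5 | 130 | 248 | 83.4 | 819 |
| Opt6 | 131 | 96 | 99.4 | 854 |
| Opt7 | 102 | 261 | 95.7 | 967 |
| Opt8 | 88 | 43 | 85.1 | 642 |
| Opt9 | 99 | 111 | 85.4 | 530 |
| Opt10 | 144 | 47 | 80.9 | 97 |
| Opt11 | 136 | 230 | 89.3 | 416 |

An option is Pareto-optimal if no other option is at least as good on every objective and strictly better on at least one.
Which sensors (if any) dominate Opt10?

Opt8: power draw 88≤144, cost 43≤47, accuracy 85.1≥80.9, sample rate 642≥97 — dominates Opt10.
Others (Opt1, Opt2, Opt3, Opt4, Opt5, Opt6, Opt7, Opt9, Opt11) are each worse than Opt10 on at least one objective.

Opt8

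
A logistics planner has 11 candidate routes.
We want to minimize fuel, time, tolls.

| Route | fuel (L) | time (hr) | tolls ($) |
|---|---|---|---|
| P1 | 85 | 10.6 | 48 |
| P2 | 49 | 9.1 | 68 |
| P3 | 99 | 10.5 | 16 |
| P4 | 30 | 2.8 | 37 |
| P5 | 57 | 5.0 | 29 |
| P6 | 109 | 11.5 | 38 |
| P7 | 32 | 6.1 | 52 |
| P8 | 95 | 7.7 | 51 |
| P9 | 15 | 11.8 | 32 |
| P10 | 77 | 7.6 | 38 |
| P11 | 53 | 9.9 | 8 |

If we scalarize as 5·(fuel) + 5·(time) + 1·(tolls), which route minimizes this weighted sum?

P9

P1: 5·85 + 5·10.6 + 1·48 = 526.0
P2: 5·49 + 5·9.1 + 1·68 = 358.5
P3: 5·99 + 5·10.5 + 1·16 = 563.5
P4: 5·30 + 5·2.8 + 1·37 = 201.0
P5: 5·57 + 5·5.0 + 1·29 = 339.0
P6: 5·109 + 5·11.5 + 1·38 = 640.5
P7: 5·32 + 5·6.1 + 1·52 = 242.5
P8: 5·95 + 5·7.7 + 1·51 = 564.5
P9: 5·15 + 5·11.8 + 1·32 = 166.0
P10: 5·77 + 5·7.6 + 1·38 = 461.0
P11: 5·53 + 5·9.9 + 1·8 = 322.5
Lowest: P9 at 166.0.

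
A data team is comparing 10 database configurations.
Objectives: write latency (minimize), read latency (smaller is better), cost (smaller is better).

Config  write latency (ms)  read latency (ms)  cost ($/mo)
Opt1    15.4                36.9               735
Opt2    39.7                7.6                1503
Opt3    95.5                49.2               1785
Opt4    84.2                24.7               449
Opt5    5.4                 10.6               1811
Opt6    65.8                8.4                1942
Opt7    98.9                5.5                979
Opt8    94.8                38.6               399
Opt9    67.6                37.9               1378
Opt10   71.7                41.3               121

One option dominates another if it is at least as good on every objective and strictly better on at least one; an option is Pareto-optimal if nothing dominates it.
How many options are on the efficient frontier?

7

Opt1: not dominated.
Opt2: not dominated.
Opt3: dominated by Opt1 (write latency 15.4≤95.5, read latency 36.9≤49.2, cost 735≤1785).
Opt4: not dominated.
Opt5: not dominated (best write latency).
Opt6: dominated by Opt2 (write latency 39.7≤65.8, read latency 7.6≤8.4, cost 1503≤1942).
Opt7: not dominated (best read latency).
Opt8: not dominated.
Opt9: dominated by Opt1 (write latency 15.4≤67.6, read latency 36.9≤37.9, cost 735≤1378).
Opt10: not dominated (best cost).
Pareto-optimal: Opt1, Opt2, Opt4, Opt5, Opt7, Opt8, Opt10 → 7.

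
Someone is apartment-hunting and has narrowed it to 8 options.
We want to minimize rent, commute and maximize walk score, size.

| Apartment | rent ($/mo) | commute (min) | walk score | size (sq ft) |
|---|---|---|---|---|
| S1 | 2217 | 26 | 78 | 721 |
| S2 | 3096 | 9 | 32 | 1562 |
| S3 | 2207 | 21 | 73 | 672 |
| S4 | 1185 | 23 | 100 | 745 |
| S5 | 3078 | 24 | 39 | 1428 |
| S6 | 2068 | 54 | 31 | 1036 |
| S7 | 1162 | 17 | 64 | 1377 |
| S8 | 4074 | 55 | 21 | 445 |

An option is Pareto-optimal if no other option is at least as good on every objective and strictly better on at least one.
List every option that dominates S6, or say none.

S7

S7: rent 1162≤2068, commute 17≤54, walk score 64≥31, size 1377≥1036 — dominates S6.
Others (S1, S2, S3, S4, S5, S8) are each worse than S6 on at least one objective.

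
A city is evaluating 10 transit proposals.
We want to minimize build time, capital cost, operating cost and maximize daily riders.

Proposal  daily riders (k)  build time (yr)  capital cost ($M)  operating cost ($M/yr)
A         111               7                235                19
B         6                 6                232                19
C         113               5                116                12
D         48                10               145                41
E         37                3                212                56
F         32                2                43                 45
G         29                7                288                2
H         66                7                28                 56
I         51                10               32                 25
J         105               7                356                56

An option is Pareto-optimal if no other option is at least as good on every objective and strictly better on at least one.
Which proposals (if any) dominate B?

C: daily riders 113≥6, build time 5≤6, capital cost 116≤232, operating cost 12≤19 — dominates B.
Others (A, D, E, F, G, H, I, J) are each worse than B on at least one objective.

C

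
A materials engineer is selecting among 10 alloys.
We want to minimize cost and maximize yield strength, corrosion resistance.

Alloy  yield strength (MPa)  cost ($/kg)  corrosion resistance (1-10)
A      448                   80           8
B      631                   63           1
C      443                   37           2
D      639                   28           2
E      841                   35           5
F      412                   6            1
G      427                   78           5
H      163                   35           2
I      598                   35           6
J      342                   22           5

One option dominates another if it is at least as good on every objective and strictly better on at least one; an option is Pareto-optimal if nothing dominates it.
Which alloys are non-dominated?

A: not dominated (best corrosion resistance).
B: dominated by D (yield strength 639≥631, cost 28≤63, corrosion resistance 2≥1).
C: dominated by D (yield strength 639≥443, cost 28≤37, corrosion resistance 2≥2).
D: not dominated.
E: not dominated (best yield strength).
F: not dominated (best cost).
G: dominated by E (yield strength 841≥427, cost 35≤78, corrosion resistance 5≥5).
H: dominated by D (yield strength 639≥163, cost 28≤35, corrosion resistance 2≥2).
I: not dominated.
J: not dominated.

A, D, E, F, I, J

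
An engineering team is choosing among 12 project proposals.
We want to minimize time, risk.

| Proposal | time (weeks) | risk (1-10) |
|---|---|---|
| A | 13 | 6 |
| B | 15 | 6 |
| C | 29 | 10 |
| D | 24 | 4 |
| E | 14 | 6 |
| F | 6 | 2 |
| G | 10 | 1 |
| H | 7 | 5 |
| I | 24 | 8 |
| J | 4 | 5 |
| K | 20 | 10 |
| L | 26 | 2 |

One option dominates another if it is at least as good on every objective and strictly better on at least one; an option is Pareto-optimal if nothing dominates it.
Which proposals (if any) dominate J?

A: worse on time (13 vs 4).
B: worse on time (15 vs 4).
C: worse on time (29 vs 4).
D: worse on time (24 vs 4).
E: worse on time (14 vs 4).
F: worse on time (6 vs 4).
G: worse on time (10 vs 4).
H: worse on time (7 vs 4).
I: worse on time (24 vs 4).
K: worse on time (20 vs 4).
L: worse on time (26 vs 4).
No option dominates J.

none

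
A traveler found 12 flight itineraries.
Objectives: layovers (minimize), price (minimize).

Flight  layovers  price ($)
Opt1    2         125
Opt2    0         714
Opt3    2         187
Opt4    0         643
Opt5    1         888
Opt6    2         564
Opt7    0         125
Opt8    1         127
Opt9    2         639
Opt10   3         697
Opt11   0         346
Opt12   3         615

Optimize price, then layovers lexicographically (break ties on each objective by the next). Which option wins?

Opt7

First minimize price: best is 125, kept {Opt1, Opt7}.
Then minimize layovers: best is 0, kept {Opt7}.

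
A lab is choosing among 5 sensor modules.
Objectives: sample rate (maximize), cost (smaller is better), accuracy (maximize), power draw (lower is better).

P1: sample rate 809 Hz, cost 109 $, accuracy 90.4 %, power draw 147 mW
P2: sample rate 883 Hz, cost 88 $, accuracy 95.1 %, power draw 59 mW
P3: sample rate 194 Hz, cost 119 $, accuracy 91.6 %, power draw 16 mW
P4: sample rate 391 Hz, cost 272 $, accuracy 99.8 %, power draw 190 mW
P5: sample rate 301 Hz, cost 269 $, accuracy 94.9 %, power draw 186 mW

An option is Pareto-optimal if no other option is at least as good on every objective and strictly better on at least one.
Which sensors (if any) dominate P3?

P1: worse on accuracy (90.4 vs 91.6).
P2: worse on power draw (59 vs 16).
P4: worse on cost (272 vs 119).
P5: worse on cost (269 vs 119).
No option dominates P3.

none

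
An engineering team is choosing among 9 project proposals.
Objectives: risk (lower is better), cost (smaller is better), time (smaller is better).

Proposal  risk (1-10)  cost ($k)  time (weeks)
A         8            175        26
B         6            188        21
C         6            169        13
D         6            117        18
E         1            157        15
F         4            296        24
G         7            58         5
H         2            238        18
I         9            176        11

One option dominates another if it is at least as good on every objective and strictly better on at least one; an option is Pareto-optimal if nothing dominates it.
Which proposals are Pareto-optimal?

C, D, E, G

A: dominated by C (risk 6≤8, cost 169≤175, time 13≤26).
B: dominated by C (risk 6≤6, cost 169≤188, time 13≤21).
C: not dominated.
D: not dominated.
E: not dominated (best risk).
F: dominated by E (risk 1≤4, cost 157≤296, time 15≤24).
G: not dominated (best cost).
H: dominated by E (risk 1≤2, cost 157≤238, time 15≤18).
I: dominated by G (risk 7≤9, cost 58≤176, time 5≤11).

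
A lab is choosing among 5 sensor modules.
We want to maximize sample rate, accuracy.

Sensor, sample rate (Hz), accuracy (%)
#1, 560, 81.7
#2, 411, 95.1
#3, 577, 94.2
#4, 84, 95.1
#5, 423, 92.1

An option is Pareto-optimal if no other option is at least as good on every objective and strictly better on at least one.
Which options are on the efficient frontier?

#1: dominated by #3 (sample rate 577≥560, accuracy 94.2≥81.7).
#2: not dominated.
#3: not dominated (best sample rate).
#4: dominated by #2 (sample rate 411≥84, accuracy 95.1≥95.1).
#5: dominated by #3 (sample rate 577≥423, accuracy 94.2≥92.1).

#2, #3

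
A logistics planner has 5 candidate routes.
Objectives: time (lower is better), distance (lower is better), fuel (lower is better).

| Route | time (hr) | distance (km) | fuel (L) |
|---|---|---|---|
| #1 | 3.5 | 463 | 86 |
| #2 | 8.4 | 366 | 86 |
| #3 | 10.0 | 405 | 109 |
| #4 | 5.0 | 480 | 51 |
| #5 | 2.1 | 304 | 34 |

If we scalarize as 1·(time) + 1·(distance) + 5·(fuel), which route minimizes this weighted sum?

#5

#1: 1·3.5 + 1·463 + 5·86 = 896.5
#2: 1·8.4 + 1·366 + 5·86 = 804.4
#3: 1·10.0 + 1·405 + 5·109 = 960.0
#4: 1·5.0 + 1·480 + 5·51 = 740.0
#5: 1·2.1 + 1·304 + 5·34 = 476.1
Lowest: #5 at 476.1.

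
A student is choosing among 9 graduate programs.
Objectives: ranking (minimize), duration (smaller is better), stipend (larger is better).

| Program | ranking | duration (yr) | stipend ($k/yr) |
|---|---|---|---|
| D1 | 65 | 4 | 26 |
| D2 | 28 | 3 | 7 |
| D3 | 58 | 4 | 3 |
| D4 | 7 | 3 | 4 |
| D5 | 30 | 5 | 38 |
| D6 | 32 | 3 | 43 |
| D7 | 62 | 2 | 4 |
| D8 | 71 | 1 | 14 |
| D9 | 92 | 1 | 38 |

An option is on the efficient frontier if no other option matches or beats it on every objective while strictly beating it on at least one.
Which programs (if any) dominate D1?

D6: ranking 32≤65, duration 3≤4, stipend 43≥26 — dominates D1.
Others (D2, D3, D4, D5, D7, D8, D9) are each worse than D1 on at least one objective.

D6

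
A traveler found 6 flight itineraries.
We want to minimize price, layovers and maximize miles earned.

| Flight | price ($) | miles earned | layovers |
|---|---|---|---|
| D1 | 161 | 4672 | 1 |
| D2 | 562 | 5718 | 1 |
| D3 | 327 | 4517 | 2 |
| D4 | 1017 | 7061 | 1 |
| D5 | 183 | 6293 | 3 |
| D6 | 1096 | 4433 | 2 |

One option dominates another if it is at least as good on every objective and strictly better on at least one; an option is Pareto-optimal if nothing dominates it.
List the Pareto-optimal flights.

D1: not dominated (best price).
D2: not dominated.
D3: dominated by D1 (price 161≤327, miles earned 4672≥4517, layovers 1≤2).
D4: not dominated (best miles earned).
D5: not dominated.
D6: dominated by D1 (price 161≤1096, miles earned 4672≥4433, layovers 1≤2).

D1, D2, D4, D5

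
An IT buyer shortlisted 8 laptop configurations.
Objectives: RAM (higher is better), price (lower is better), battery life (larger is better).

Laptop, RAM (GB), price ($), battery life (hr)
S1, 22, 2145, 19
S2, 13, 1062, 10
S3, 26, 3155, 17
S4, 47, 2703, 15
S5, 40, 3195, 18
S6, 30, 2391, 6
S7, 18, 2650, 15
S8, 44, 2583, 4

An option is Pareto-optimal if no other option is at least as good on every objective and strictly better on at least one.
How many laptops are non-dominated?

S1: not dominated (best battery life).
S2: not dominated (best price).
S3: not dominated.
S4: not dominated (best RAM).
S5: not dominated.
S6: not dominated.
S7: dominated by S1 (RAM 22≥18, price 2145≤2650, battery life 19≥15).
S8: not dominated.
Pareto-optimal: S1, S2, S3, S4, S5, S6, S8 → 7.

7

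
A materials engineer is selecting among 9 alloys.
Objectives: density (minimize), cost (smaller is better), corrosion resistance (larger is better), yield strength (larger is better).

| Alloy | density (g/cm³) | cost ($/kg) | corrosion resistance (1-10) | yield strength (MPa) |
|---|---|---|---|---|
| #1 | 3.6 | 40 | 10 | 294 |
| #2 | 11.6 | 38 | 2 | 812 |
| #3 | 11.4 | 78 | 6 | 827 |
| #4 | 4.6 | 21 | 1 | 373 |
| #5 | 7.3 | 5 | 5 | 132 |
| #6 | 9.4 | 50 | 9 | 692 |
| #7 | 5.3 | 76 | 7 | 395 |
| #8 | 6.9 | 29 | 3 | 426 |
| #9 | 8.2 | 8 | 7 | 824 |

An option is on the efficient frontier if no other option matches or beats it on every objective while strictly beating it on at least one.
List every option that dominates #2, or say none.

#9: density 8.2≤11.6, cost 8≤38, corrosion resistance 7≥2, yield strength 824≥812 — dominates #2.
Others (#1, #3, #4, #5, #6, #7, #8) are each worse than #2 on at least one objective.

#9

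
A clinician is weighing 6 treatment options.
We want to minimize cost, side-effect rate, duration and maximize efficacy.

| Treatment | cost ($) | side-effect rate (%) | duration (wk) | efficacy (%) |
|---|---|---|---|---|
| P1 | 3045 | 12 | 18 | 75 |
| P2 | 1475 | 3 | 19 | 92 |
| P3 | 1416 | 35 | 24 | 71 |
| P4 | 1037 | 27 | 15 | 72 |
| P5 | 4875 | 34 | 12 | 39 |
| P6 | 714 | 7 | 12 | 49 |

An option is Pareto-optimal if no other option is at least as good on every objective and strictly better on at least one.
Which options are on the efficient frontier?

P1, P2, P4, P6

P1: not dominated.
P2: not dominated (best side-effect rate).
P3: dominated by P4 (cost 1037≤1416, side-effect rate 27≤35, duration 15≤24, efficacy 72≥71).
P4: not dominated.
P5: dominated by P6 (cost 714≤4875, side-effect rate 7≤34, duration 12≤12, efficacy 49≥39).
P6: not dominated (best cost).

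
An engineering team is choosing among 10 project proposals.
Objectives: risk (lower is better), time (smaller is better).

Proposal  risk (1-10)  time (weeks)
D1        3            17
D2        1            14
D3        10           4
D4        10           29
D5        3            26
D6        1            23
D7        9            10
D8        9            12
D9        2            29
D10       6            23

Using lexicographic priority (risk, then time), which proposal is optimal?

D2

First minimize risk: best is 1, kept {D2, D6}.
Then minimize time: best is 14, kept {D2}.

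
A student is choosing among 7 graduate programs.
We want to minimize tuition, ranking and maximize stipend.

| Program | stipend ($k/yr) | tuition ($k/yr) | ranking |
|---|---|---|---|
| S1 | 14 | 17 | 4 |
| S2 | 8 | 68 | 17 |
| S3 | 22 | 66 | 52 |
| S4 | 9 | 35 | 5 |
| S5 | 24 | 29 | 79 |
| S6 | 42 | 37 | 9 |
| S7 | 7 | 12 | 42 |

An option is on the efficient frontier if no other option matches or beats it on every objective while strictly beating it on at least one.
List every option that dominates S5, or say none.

S1: worse on stipend (14 vs 24).
S2: worse on stipend (8 vs 24).
S3: worse on stipend (22 vs 24).
S4: worse on stipend (9 vs 24).
S6: worse on tuition (37 vs 29).
S7: worse on stipend (7 vs 24).
No option dominates S5.

none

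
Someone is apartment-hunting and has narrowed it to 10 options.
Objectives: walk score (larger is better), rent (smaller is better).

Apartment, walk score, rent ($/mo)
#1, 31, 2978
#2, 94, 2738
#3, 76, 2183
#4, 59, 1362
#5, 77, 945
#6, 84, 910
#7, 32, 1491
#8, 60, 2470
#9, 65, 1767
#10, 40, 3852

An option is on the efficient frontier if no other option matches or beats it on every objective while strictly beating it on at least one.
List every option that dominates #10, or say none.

#2: walk score 94≥40, rent 2738≤3852 — dominates #10.
#3: walk score 76≥40, rent 2183≤3852 — dominates #10.
#4: walk score 59≥40, rent 1362≤3852 — dominates #10.
#5: walk score 77≥40, rent 945≤3852 — dominates #10.
#6: walk score 84≥40, rent 910≤3852 — dominates #10.
#8: walk score 60≥40, rent 2470≤3852 — dominates #10.
#9: walk score 65≥40, rent 1767≤3852 — dominates #10.
Others (#1, #7) are each worse than #10 on at least one objective.

#2, #3, #4, #5, #6, #8, #9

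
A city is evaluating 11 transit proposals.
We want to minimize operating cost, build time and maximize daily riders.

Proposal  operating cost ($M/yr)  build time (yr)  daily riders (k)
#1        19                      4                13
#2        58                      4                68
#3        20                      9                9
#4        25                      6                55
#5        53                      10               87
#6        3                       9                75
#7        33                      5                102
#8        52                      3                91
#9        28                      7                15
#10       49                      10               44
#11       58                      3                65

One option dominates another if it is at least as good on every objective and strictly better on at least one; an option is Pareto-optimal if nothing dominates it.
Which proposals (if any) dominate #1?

#2: worse on operating cost (58 vs 19).
#3: worse on operating cost (20 vs 19).
#4: worse on operating cost (25 vs 19).
#5: worse on operating cost (53 vs 19).
#6: worse on build time (9 vs 4).
#7: worse on operating cost (33 vs 19).
#8: worse on operating cost (52 vs 19).
#9: worse on operating cost (28 vs 19).
#10: worse on operating cost (49 vs 19).
#11: worse on operating cost (58 vs 19).
No option dominates #1.

none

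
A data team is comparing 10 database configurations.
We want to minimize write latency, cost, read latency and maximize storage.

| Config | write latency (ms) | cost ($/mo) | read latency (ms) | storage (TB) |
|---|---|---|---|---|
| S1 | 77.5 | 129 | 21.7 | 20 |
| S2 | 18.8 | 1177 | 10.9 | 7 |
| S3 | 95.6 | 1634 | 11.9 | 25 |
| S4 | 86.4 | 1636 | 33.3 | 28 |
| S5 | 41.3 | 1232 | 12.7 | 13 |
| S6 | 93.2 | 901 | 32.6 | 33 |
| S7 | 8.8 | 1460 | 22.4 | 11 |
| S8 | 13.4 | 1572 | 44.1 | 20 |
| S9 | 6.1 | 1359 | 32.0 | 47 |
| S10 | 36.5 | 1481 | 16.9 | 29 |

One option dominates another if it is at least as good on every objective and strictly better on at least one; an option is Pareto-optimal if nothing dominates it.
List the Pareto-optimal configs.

S1, S2, S3, S5, S6, S7, S9, S10

S1: not dominated (best cost).
S2: not dominated (best read latency).
S3: not dominated.
S4: dominated by S9 (write latency 6.1≤86.4, cost 1359≤1636, read latency 32.0≤33.3, storage 47≥28).
S5: not dominated.
S6: not dominated.
S7: not dominated.
S8: dominated by S9 (write latency 6.1≤13.4, cost 1359≤1572, read latency 32.0≤44.1, storage 47≥20).
S9: not dominated (best write latency).
S10: not dominated.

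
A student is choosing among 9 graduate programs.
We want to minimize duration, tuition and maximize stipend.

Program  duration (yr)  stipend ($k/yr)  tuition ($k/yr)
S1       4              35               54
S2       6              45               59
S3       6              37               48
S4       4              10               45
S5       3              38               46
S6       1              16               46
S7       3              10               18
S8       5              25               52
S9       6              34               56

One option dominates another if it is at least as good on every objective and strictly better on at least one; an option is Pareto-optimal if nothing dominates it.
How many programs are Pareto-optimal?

4

S1: dominated by S5 (duration 3≤4, stipend 38≥35, tuition 46≤54).
S2: not dominated (best stipend).
S3: dominated by S5 (duration 3≤6, stipend 38≥37, tuition 46≤48).
S4: dominated by S7 (duration 3≤4, stipend 10≥10, tuition 18≤45).
S5: not dominated.
S6: not dominated (best duration).
S7: not dominated (best tuition).
S8: dominated by S5 (duration 3≤5, stipend 38≥25, tuition 46≤52).
S9: dominated by S1 (duration 4≤6, stipend 35≥34, tuition 54≤56).
Pareto-optimal: S2, S5, S6, S7 → 4.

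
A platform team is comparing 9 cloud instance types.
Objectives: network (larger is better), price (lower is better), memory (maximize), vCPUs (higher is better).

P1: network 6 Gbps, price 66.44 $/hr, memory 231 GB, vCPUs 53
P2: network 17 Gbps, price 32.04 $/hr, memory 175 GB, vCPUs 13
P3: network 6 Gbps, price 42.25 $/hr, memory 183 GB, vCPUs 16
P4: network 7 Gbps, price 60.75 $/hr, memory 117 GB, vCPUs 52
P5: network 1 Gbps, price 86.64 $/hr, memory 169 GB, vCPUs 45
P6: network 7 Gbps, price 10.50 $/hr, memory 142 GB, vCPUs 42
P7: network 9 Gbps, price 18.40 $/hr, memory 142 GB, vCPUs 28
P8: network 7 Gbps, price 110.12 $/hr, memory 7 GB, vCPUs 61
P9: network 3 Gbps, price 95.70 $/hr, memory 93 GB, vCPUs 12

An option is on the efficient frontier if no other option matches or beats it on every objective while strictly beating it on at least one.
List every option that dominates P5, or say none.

P1

P1: network 6≥1, price 66.44≤86.64, memory 231≥169, vCPUs 53≥45 — dominates P5.
Others (P2, P3, P4, P6, P7, P8, P9) are each worse than P5 on at least one objective.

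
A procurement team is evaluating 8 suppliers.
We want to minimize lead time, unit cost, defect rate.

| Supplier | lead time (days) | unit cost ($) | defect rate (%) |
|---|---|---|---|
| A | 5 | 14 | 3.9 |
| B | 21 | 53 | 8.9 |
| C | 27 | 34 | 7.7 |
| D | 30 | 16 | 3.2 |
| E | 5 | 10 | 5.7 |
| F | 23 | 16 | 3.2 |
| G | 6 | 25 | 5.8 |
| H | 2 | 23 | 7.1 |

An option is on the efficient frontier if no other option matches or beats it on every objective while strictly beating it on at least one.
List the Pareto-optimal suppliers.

A, E, F, H

A: not dominated.
B: dominated by A (lead time 5≤21, unit cost 14≤53, defect rate 3.9≤8.9).
C: dominated by A (lead time 5≤27, unit cost 14≤34, defect rate 3.9≤7.7).
D: dominated by F (lead time 23≤30, unit cost 16≤16, defect rate 3.2≤3.2).
E: not dominated (best unit cost).
F: not dominated.
G: dominated by A (lead time 5≤6, unit cost 14≤25, defect rate 3.9≤5.8).
H: not dominated (best lead time).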